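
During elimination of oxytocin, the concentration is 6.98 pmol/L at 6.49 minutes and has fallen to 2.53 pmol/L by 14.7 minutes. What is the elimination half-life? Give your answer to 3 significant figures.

Over Δt = 14.7 − 6.49 = 8.21 minutes, the level fell by a factor of 6.98/2.53 ≈ 2.7589.
n = log₂(2.7589) ≈ 1.4641 half-lives, so t½ = 8.21/1.4641 ≈ 5.6076 minutes.

5.61 minutes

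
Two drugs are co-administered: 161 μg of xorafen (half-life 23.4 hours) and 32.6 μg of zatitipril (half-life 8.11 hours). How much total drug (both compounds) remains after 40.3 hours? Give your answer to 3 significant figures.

xorafen: 161 × (1/2)^(40.3/23.4) = 161 × (1/2)^1.7222 ≈ 48.796 μg.
zatitipril: 32.6 × (1/2)^(40.3/8.11) = 32.6 × (1/2)^4.9692 ≈ 1.0408 μg.
Total = 48.796 + 1.0408 ≈ 49.837 μg.

49.8 μg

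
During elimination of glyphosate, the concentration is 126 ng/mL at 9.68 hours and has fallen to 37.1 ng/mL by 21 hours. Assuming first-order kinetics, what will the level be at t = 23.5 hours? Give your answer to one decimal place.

Over Δt = 21 − 9.68 = 11.32 hours, the level fell by a factor of 126/37.1 ≈ 3.3962.
n = log₂(3.3962) ≈ 1.7639 half-lives, so t½ = 11.32/1.7639 ≈ 6.4175 hours.
From t = 21 to t = 23.5: 37.1 × (1/2)^((23.5−21)/6.4175) ≈ 28.321 ng/mL.

28.3 ng/mL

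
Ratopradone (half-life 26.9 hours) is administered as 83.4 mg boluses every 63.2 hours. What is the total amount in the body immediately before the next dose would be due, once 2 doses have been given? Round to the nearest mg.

The 2 doses were given 126.4, 63.2 hours ago.
Total = 83.4·(1/2)^(126.4/26.9) + 83.4·(1/2)^(63.2/26.9)
      = 3.2112 + 16.365 ≈ 19.576 mg.

20 mg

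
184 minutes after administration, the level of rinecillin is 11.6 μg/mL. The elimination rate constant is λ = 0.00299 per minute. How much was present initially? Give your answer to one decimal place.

20.1 μg/mL

t½ = ln 2 / λ = 0.69315 / 0.00299 ≈ 231.82 minutes.
Number of half-lives elapsed: n = 184/231.82 ≈ 0.79371.
A₀ = A × 2^n = 11.6 × 2^0.79371 = 11.6 × 1.7335 ≈ 20.109 μg/mL.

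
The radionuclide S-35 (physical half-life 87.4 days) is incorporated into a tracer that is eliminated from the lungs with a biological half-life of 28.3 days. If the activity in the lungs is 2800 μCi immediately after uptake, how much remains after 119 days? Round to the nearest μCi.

59 μCi

1/t_eff = 1/t_phys + 1/t_biol = 1/87.4 + 1/28.3 = 0.046777 per day.
t_eff = 87.4 × 28.3 / (87.4 + 28.3) ≈ 21.378 days.
Remaining = 2800 × (1/2)^(119/21.378) = 2800 × (1/2)^5.5665 ≈ 59.085 μCi.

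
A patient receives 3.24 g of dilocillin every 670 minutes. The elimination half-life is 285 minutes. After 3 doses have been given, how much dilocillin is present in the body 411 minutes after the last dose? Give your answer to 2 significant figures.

1.5 g

The 3 doses were given 1751, 1081, 411 minutes ago.
Total = 3.24·(1/2)^(1751/285) + 3.24·(1/2)^(1081/285) + 3.24·(1/2)^(411/285)
      = 0.04582 + 0.23375 + 1.1924 ≈ 1.472 g.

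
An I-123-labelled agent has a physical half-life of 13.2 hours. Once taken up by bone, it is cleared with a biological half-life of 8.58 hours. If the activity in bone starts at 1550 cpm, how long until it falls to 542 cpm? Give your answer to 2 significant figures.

1/t_eff = 1/t_phys + 1/t_biol = 1/13.2 + 1/8.58 = 0.19231 per hour.
t_eff = 13.2 × 8.58 / (13.2 + 8.58) ≈ 5.2 hours.
n = log₂(1550/542) ≈ 1.5159; t = 1.5159 × 5.2 ≈ 7.8827 hours.

7.9 hours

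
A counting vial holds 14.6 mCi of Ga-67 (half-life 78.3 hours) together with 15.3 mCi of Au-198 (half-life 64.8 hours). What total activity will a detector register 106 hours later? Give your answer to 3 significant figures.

Ga-67: 14.6 × (1/2)^(106/78.3) = 14.6 × (1/2)^1.3538 ≈ 5.7125 mCi.
Au-198: 15.3 × (1/2)^(106/64.8) = 15.3 × (1/2)^1.6358 ≈ 4.9234 mCi.
Total = 5.7125 + 4.9234 ≈ 10.636 mCi.

10.6 mCi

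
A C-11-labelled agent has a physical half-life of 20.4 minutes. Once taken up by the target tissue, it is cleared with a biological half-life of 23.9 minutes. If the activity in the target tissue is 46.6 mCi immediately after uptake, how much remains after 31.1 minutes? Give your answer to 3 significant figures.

6.57 mCi

1/t_eff = 1/t_phys + 1/t_biol = 1/20.4 + 1/23.9 = 0.090861 per minute.
t_eff = 20.4 × 23.9 / (20.4 + 23.9) ≈ 11.006 minutes.
Remaining = 46.6 × (1/2)^(31.1/11.006) = 46.6 × (1/2)^2.8258 ≈ 6.5727 mCi.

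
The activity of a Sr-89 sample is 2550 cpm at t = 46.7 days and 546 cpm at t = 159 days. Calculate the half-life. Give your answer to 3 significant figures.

Over Δt = 159 − 46.7 = 112.3 days, the level fell by a factor of 2550/546 ≈ 4.6703.
n = log₂(4.6703) ≈ 2.2235 half-lives, so t½ = 112.3/2.2235 ≈ 50.505 days.

50.5 days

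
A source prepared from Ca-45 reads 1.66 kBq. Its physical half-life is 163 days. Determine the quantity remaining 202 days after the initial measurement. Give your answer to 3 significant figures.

Number of half-lives: n = 202/163 ≈ 1.2393.
Remaining = 1.66 × (1/2)^1.2393 = 1.66 × 0.42359 ≈ 0.70316 kBq.

0.703 kBq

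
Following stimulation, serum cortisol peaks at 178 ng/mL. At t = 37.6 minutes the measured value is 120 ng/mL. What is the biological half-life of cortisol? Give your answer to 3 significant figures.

A/A₀ = 120/178 ≈ 0.67416.
n = log₂(1.4833) ≈ 0.56884 half-lives elapsed in 37.6 minutes.
t½ = 37.6/0.56884 ≈ 66.099 minutes.

66.1 minutes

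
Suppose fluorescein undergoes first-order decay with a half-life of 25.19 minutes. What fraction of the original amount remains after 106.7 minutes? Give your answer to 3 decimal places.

0.053

n = 106.7/25.19 ≈ 4.2358 half-lives.
Fraction remaining = (1/2)^4.2358 ≈ 0.053076.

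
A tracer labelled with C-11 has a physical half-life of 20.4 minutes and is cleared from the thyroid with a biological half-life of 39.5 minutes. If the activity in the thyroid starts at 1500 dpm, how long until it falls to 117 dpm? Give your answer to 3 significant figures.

49.5 minutes

1/t_eff = 1/t_phys + 1/t_biol = 1/20.4 + 1/39.5 = 0.074336 per minute.
t_eff = 20.4 × 39.5 / (20.4 + 39.5) ≈ 13.452 minutes.
n = log₂(1500/117) ≈ 3.6804; t = 3.6804 × 13.452 ≈ 49.51 minutes.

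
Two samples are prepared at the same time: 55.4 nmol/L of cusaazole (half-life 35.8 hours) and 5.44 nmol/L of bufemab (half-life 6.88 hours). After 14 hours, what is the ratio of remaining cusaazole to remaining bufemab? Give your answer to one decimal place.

31.8

cusaazole: 55.4 × (1/2)^(14/35.8) = 55.4 × (1/2)^0.39106 ≈ 42.246 nmol/L.
bufemab: 5.44 × (1/2)^(14/6.88) = 5.44 × (1/2)^2.0349 ≈ 1.3275 nmol/L.
Ratio ≈ 42.246 / 1.3275 ≈ 31.824.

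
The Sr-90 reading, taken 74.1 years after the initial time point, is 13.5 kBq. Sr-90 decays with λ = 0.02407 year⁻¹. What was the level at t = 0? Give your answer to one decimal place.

80.3 kBq

t½ = ln 2 / λ = 0.69315 / 0.02407 ≈ 28.797 years.
Number of half-lives elapsed: n = 74.1/28.797 ≈ 2.5732.
A₀ = A × 2^n = 13.5 × 2^2.5732 = 13.5 × 5.9512 ≈ 80.341 kBq.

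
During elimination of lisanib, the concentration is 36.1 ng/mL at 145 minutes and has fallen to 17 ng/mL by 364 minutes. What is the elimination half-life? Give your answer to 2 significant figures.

200 minutes

Over Δt = 364 − 145 = 219 minutes, the level fell by a factor of 36.1/17 ≈ 2.1235.
n = log₂(2.1235) ≈ 1.0865 half-lives, so t½ = 219/1.0865 ≈ 201.57 minutes.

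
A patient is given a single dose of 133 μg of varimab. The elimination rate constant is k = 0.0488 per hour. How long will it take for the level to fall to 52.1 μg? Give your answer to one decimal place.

t½ = ln 2 / k = 0.69315 / 0.0488 ≈ 14.204 hours.
Fraction remaining = 52.1/133 ≈ 0.39173.
n = log₂(133/52.1) = ln(2.5528)/ln 2 ≈ 1.3521 half-lives.
t = n × t½ = 1.3521 × 14.204 ≈ 19.205 hours.

19.2 hours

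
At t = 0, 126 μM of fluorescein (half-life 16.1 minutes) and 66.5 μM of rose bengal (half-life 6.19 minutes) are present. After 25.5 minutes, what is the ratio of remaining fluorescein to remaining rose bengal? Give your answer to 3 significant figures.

fluorescein: 126 × (1/2)^(25.5/16.1) = 126 × (1/2)^1.5839 ≈ 42.032 μM.
rose bengal: 66.5 × (1/2)^(25.5/6.19) = 66.5 × (1/2)^4.1195 ≈ 3.8257 μM.
Ratio ≈ 42.032 / 3.8257 ≈ 10.987.

11.0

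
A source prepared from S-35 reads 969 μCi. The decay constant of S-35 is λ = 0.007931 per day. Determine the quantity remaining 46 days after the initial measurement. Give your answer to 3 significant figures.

t½ = ln 2 / λ = 0.69315 / 0.007931 ≈ 87.397 days.
Number of half-lives: n = 46/87.397 ≈ 0.52633.
Remaining = 969 × (1/2)^0.52633 = 969 × 0.69432 ≈ 672.79 μCi.

673 μCi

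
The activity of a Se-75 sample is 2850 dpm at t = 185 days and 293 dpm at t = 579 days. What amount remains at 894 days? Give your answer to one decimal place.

Over Δt = 579 − 185 = 394 days, the level fell by a factor of 2850/293 ≈ 9.727.
n = log₂(9.727) ≈ 3.282 half-lives, so t½ = 394/3.282 ≈ 120.05 days.
From t = 579 to t = 894: 293 × (1/2)^((894−579)/120.05) ≈ 47.532 dpm.

47.5 dpm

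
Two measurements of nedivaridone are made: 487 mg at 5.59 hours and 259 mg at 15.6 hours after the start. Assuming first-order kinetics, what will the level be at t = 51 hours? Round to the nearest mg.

28 mg

Over Δt = 15.6 − 5.59 = 10.01 hours, the level fell by a factor of 487/259 ≈ 1.8803.
n = log₂(1.8803) ≈ 0.91097 half-lives, so t½ = 10.01/0.91097 ≈ 10.988 hours.
From t = 15.6 to t = 51: 259 × (1/2)^((51−15.6)/10.988) ≈ 27.765 mg.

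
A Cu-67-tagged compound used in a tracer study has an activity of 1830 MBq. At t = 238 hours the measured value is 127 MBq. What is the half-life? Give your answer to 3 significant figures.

61.8 hours

A/A₀ = 127/1830 ≈ 0.069399.
n = log₂(14.409) ≈ 3.8489 half-lives elapsed in 238 hours.
t½ = 238/3.8489 ≈ 61.835 hours.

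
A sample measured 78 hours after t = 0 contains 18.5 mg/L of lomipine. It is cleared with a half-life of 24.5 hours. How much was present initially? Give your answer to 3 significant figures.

168 mg/L

Number of half-lives elapsed: n = 78/24.5 ≈ 3.1837.
A₀ = A × 2^n = 18.5 × 2^3.1837 = 18.5 × 9.0862 ≈ 168.09 mg/L.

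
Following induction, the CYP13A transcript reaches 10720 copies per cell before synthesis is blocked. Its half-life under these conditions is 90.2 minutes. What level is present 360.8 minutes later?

Elapsed time is 4 half-lives (360.8/90.2).
Each half-life halves the amount: 10720 × (1/2)^4 = 10720/16 = 670 copies per cell.

670 copies per cell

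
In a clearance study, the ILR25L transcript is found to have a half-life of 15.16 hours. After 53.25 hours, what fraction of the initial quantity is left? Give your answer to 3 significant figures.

0.0876

n = 53.25/15.16 ≈ 3.5125 half-lives.
Fraction remaining = (1/2)^3.5125 ≈ 0.087624.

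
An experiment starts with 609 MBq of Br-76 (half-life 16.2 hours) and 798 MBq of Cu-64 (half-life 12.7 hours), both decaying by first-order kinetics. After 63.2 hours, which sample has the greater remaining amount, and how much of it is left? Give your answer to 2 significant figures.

Br-76: 609 × (1/2)^3.9012 ≈ 40.759 MBq.
Cu-64: 798 × (1/2)^4.9764 ≈ 25.349 MBq.
Br-76 has more remaining, at ≈ 40.759 MBq.

Br-76, 41 MBq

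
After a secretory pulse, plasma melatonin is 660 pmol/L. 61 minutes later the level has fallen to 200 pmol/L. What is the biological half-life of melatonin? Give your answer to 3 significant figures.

A/A₀ = 200/660 ≈ 0.30303.
n = log₂(3.3) ≈ 1.7225 half-lives elapsed in 61 minutes.
t½ = 61/1.7225 ≈ 35.414 minutes.

35.4 minutes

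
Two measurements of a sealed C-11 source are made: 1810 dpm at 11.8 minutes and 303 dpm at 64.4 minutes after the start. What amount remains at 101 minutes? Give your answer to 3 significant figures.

87.4 dpm

Over Δt = 64.4 − 11.8 = 52.6 minutes, the level fell by a factor of 1810/303 ≈ 5.9736.
n = log₂(5.9736) ≈ 2.5786 half-lives, so t½ = 52.6/2.5786 ≈ 20.399 minutes.
From t = 64.4 to t = 101: 303 × (1/2)^((101−64.4)/20.399) ≈ 87.362 dpm.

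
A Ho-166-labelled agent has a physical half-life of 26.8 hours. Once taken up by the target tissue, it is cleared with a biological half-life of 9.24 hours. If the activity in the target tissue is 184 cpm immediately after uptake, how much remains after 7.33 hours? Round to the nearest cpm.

88 cpm

1/t_eff = 1/t_phys + 1/t_biol = 1/26.8 + 1/9.24 = 0.14554 per hour.
t_eff = 26.8 × 9.24 / (26.8 + 9.24) ≈ 6.871 hours.
Remaining = 184 × (1/2)^(7.33/6.871) = 184 × (1/2)^1.0668 ≈ 87.837 cpm.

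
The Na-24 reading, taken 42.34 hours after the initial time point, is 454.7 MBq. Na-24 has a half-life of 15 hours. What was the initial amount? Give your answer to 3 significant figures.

Number of half-lives elapsed: n = 42.34/15 ≈ 2.8227.
A₀ = A × 2^n = 454.7 × 2^2.8227 = 454.7 × 7.0747 ≈ 3216.9 MBq.

3220 MBq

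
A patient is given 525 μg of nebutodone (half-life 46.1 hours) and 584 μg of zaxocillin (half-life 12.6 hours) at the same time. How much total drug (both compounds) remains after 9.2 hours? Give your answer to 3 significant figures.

809 μg

nebutodone: 525 × (1/2)^(9.2/46.1) = 525 × (1/2)^0.19957 ≈ 457.18 μg.
zaxocillin: 584 × (1/2)^(9.2/12.6) = 584 × (1/2)^0.73016 ≈ 352.06 μg.
Total = 457.18 + 352.06 ≈ 809.23 μg.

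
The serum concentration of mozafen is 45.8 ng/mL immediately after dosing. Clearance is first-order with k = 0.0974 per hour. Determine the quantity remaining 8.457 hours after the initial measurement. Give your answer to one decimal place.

20.1 ng/mL

t½ = ln 2 / k = 0.69315 / 0.0974 ≈ 7.1165 hours.
Number of half-lives: n = 8.457/7.1165 ≈ 1.1884.
Remaining = 45.8 × (1/2)^1.1884 = 45.8 × 0.4388 ≈ 20.097 ng/mL.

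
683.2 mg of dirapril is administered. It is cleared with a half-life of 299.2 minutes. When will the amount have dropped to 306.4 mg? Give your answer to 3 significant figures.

346 minutes

Fraction remaining = 306.4/683.2 ≈ 0.44848.
n = log₂(683.2/306.4) = ln(2.2298)/ln 2 ≈ 1.1569 half-lives.
t = n × t½ = 1.1569 × 299.2 ≈ 346.14 minutes.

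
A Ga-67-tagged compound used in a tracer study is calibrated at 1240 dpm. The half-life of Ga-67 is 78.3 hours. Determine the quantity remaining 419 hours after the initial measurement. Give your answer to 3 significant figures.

Number of half-lives: n = 419/78.3 ≈ 5.3512.
Remaining = 1240 × (1/2)^5.3512 = 1240 × 0.024498 ≈ 30.377 dpm.

30.4 dpm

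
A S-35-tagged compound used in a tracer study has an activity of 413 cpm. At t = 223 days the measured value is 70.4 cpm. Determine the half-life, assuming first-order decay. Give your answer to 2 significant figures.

87 days

A/A₀ = 70.4/413 ≈ 0.17046.
n = log₂(5.8665) ≈ 2.5525 half-lives elapsed in 223 days.
t½ = 223/2.5525 ≈ 87.366 days.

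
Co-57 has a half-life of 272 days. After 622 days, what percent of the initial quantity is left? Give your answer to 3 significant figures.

20.5%

n = 622/272 ≈ 2.2868 half-lives.
Fraction remaining = (1/2)^2.2868 ≈ 0.20493, i.e. 20.493%.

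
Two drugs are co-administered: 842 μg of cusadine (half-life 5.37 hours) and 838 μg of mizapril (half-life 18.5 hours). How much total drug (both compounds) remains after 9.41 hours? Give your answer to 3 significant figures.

cusadine: 842 × (1/2)^(9.41/5.37) = 842 × (1/2)^1.7523 ≈ 249.92 μg.
mizapril: 838 × (1/2)^(9.41/18.5) = 838 × (1/2)^0.50865 ≈ 589.01 μg.
Total = 249.92 + 589.01 ≈ 838.94 μg.

839 μg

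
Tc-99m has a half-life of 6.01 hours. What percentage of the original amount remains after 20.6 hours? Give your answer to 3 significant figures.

n = 20.6/6.01 ≈ 3.4276 half-lives.
Fraction remaining = (1/2)^3.4276 ≈ 0.092936, i.e. 9.2936%.

9.29%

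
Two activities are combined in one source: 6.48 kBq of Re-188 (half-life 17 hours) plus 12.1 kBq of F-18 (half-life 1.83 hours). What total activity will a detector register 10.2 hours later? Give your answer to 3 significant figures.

Re-188: 6.48 × (1/2)^(10.2/17) = 6.48 × (1/2)^0.6 ≈ 4.2752 kBq.
F-18: 12.1 × (1/2)^(10.2/1.83) = 12.1 × (1/2)^5.5738 ≈ 0.25405 kBq.
Total = 4.2752 + 0.25405 ≈ 4.5293 kBq.

4.53 kBq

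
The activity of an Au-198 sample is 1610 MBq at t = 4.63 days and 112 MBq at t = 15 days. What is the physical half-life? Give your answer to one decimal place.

Over Δt = 15 − 4.63 = 10.37 days, the level fell by a factor of 1610/112 ≈ 14.375.
n = log₂(14.375) ≈ 3.8455 half-lives, so t½ = 10.37/3.8455 ≈ 2.6967 days.

2.7 days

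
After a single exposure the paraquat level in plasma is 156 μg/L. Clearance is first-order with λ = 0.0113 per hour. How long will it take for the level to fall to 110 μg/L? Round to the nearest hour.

31 hours

t½ = ln 2 / λ = 0.69315 / 0.0113 ≈ 61.34 hours.
Fraction remaining = 110/156 ≈ 0.70513.
n = log₂(156/110) = ln(1.4182)/ln 2 ≈ 0.50404 half-lives.
t = n × t½ = 0.50404 × 61.34 ≈ 30.918 hours.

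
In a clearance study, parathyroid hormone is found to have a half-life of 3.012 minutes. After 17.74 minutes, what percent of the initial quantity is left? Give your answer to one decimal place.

n = 17.74/3.012 ≈ 5.8898 half-lives.
Fraction remaining = (1/2)^5.8898 ≈ 0.016866, i.e. 1.6866%.

1.7%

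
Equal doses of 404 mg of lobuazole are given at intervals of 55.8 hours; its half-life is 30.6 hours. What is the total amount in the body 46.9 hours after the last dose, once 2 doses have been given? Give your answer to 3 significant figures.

179 mg

The 2 doses were given 102.7, 46.9 hours ago.
Total = 404·(1/2)^(102.7/30.6) + 404·(1/2)^(46.9/30.6)
      = 39.451 + 139.64 ≈ 179.09 mg.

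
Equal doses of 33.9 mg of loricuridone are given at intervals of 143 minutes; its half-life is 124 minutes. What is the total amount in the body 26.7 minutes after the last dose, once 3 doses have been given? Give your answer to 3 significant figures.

48.2 mg

The 3 doses were given 312.7, 169.7, 26.7 minutes ago.
Total = 33.9·(1/2)^(312.7/124) + 33.9·(1/2)^(169.7/124) + 33.9·(1/2)^(26.7/124)
      = 5.903 + 13.129 + 29.2 ≈ 48.232 mg.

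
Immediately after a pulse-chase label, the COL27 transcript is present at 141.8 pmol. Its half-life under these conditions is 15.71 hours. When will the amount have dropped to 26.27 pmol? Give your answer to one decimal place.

38.2 hours

Fraction remaining = 26.27/141.8 ≈ 0.18526.
n = log₂(141.8/26.27) = ln(5.3978)/ln 2 ≈ 2.4324 half-lives.
t = n × t½ = 2.4324 × 15.71 ≈ 38.213 hours.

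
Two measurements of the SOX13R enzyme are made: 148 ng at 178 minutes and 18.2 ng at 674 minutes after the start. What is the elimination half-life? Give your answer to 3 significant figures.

Over Δt = 674 − 178 = 496 minutes, the level fell by a factor of 148/18.2 ≈ 8.1319.
n = log₂(8.1319) ≈ 3.0236 half-lives, so t½ = 496/3.0236 ≈ 164.04 minutes.

164 minutes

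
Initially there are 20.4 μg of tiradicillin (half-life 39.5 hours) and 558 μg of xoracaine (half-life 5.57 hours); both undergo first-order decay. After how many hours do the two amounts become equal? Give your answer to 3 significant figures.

Set 20.4·(1/2)^(t/39.5) = 558·(1/2)^(t/5.57).
Taking log₂: log₂(20.4/558) = t·(1/39.5 − 1/5.57).
log₂(0.036559) = -4.7736; 1/39.5 − 1/5.57 = -0.15422.
t = -4.7736 / -0.15422 ≈ 30.954 hours.

31.0 hours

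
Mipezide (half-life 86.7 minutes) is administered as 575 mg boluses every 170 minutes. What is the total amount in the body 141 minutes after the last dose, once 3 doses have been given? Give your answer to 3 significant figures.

The 3 doses were given 481, 311, 141 minutes ago.
Total = 575·(1/2)^(481/86.7) + 575·(1/2)^(311/86.7) + 575·(1/2)^(141/86.7)
      = 12.291 + 47.846 + 186.25 ≈ 246.39 mg.

246 mg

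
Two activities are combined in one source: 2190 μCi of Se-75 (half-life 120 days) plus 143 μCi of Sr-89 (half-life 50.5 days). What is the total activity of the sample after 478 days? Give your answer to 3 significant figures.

139 μCi

Se-75: 2190 × (1/2)^(478/120) = 2190 × (1/2)^3.9833 ≈ 138.47 μCi.
Sr-89: 143 × (1/2)^(478/50.5) = 143 × (1/2)^9.4653 ≈ 0.20229 μCi.
Total = 138.47 + 0.20229 ≈ 138.67 μCi.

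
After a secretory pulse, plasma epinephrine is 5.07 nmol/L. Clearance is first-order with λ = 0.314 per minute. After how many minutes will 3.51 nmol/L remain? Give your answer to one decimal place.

1.2 minutes

t½ = ln 2 / λ = 0.69315 / 0.314 ≈ 2.2075 minutes.
Fraction remaining = 3.51/5.07 ≈ 0.69231.
n = log₂(5.07/3.51) = ln(1.4444)/ln 2 ≈ 0.53051 half-lives.
t = n × t½ = 0.53051 × 2.2075 ≈ 1.1711 minutes.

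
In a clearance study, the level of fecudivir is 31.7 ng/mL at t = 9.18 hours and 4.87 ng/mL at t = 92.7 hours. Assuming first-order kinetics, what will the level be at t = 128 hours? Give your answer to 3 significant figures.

Over Δt = 92.7 − 9.18 = 83.52 hours, the level fell by a factor of 31.7/4.87 ≈ 6.5092.
n = log₂(6.5092) ≈ 2.7025 half-lives, so t½ = 83.52/2.7025 ≈ 30.905 hours.
From t = 92.7 to t = 128: 4.87 × (1/2)^((128−92.7)/30.905) ≈ 2.2064 ng/mL.

2.21 ng/mL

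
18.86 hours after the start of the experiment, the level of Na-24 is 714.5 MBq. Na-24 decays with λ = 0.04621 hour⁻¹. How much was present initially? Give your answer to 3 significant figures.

1710 MBq

t½ = ln 2 / λ = 0.69315 / 0.04621 ≈ 15 hours.
Number of half-lives elapsed: n = 18.86/15 ≈ 1.2573.
A₀ = A × 2^n = 714.5 × 2^1.2573 = 714.5 × 2.3905 ≈ 1708 MBq.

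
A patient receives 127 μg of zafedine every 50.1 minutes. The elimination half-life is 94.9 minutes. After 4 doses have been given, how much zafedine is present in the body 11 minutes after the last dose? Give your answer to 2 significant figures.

290 μg

The 4 doses were given 161.3, 111.2, 61.1, 11 minutes ago.
Total = 127·(1/2)^(161.3/94.9) + 127·(1/2)^(111.2/94.9) + 127·(1/2)^(61.1/94.9) + 127·(1/2)^(11/94.9)
      = 39.097 + 56.373 + 81.281 + 117.2 ≈ 293.95 μg.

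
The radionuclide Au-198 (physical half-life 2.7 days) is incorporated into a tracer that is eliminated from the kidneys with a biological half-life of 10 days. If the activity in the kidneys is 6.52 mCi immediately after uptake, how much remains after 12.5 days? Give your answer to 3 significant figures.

1/t_eff = 1/t_phys + 1/t_biol = 1/2.7 + 1/10 = 0.47037 per day.
t_eff = 2.7 × 10 / (2.7 + 10) ≈ 2.126 days.
Remaining = 6.52 × (1/2)^(12.5/2.126) = 6.52 × (1/2)^5.8796 ≈ 0.11074 mCi.

0.111 mCi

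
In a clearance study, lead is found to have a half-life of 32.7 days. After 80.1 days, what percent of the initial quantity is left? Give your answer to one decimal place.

n = 80.1/32.7 ≈ 2.4495 half-lives.
Fraction remaining = (1/2)^2.4495 ≈ 0.18307, i.e. 18.307%.

18.3%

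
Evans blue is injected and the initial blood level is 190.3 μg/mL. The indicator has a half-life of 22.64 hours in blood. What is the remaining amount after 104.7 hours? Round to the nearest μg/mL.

Number of half-lives: n = 104.7/22.64 ≈ 4.6246.
Remaining = 190.3 × (1/2)^4.6246 = 190.3 × 0.040539 ≈ 7.7145 μg/mL.

8 μg/mL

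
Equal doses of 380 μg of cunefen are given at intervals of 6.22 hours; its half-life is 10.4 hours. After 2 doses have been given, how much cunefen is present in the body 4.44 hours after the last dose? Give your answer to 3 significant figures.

The 2 doses were given 10.66, 4.44 hours ago.
Total = 380·(1/2)^(10.66/10.4) + 380·(1/2)^(4.44/10.4)
      = 186.74 + 282.66 ≈ 469.4 μg.

469 μg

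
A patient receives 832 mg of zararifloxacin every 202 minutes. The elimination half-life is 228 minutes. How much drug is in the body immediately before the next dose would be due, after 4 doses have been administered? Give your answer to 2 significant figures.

900 mg

The 4 doses were given 808, 606, 404, 202 minutes ago.
Total = 832·(1/2)^(808/228) + 832·(1/2)^(606/228) + 832·(1/2)^(404/228) + 832·(1/2)^(202/228)
      = 71.337 + 131.83 + 243.62 + 450.22 ≈ 897.01 mg.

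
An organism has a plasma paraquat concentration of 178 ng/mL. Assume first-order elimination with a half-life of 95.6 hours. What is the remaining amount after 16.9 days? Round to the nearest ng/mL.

9 ng/mL

Convert the elapsed time: 16.9 days = 405.6 hours.
Number of half-lives: n = 405.6/95.6 ≈ 4.2427.
Remaining = 178 × (1/2)^4.2427 = 178 × 0.052823 ≈ 9.4026 ng/mL.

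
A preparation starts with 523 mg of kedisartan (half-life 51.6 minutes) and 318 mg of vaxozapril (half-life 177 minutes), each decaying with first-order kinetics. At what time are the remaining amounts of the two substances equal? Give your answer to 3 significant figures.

Set 523·(1/2)^(t/51.6) = 318·(1/2)^(t/177).
Taking log₂: log₂(523/318) = t·(1/51.6 − 1/177).
log₂(1.6447) = 0.71778; 1/51.6 − 1/177 = 0.01373.
t = 0.71778 / 0.01373 ≈ 52.278 minutes.

52.3 minutes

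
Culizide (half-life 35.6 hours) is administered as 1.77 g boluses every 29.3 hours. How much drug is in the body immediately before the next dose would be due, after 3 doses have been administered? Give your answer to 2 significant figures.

The 3 doses were given 87.9, 58.6, 29.3 hours ago.
Total = 1.77·(1/2)^(87.9/35.6) + 1.77·(1/2)^(58.6/35.6) + 1.77·(1/2)^(29.3/35.6)
      = 0.31967 + 0.56553 + 1.0005 ≈ 1.8857 g.

1.9 g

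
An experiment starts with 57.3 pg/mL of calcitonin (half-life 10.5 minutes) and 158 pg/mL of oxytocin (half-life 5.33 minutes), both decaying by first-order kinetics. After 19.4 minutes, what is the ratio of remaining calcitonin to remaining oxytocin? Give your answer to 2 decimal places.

calcitonin: 57.3 × (1/2)^(19.4/10.5) = 57.3 × (1/2)^1.8476 ≈ 15.921 pg/mL.
oxytocin: 158 × (1/2)^(19.4/5.33) = 158 × (1/2)^3.6398 ≈ 12.676 pg/mL.
Ratio ≈ 15.921 / 12.676 ≈ 1.256.

1.26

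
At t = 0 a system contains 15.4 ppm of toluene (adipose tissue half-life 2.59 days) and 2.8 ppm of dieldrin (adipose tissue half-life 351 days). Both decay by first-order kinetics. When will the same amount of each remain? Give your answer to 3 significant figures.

6.42 days

Set 15.4·(1/2)^(t/2.59) = 2.8·(1/2)^(t/351).
Taking log₂: log₂(15.4/2.8) = t·(1/2.59 − 1/351).
log₂(5.5) = 2.4594; 1/2.59 − 1/351 = 0.38325.
t = 2.4594 / 0.38325 ≈ 6.4173 days.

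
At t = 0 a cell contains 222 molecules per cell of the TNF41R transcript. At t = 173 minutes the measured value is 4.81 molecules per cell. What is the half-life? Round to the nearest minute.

A/A₀ = 4.81/222 ≈ 0.021667.
n = log₂(46.154) ≈ 5.5284 half-lives elapsed in 173 minutes.
t½ = 173/5.5284 ≈ 31.293 minutes.

31 minutes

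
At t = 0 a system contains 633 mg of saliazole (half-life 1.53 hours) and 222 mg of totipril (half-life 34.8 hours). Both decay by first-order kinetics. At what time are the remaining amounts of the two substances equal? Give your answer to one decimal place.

2.4 hours

Set 633·(1/2)^(t/1.53) = 222·(1/2)^(t/34.8).
Taking log₂: log₂(633/222) = t·(1/1.53 − 1/34.8).
log₂(2.8514) = 1.5116; 1/1.53 − 1/34.8 = 0.62486.
t = 1.5116 / 0.62486 ≈ 2.4192 hours.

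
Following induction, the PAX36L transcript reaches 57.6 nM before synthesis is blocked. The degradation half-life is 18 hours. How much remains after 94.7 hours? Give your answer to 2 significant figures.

Number of half-lives: n = 94.7/18 ≈ 5.2611.
Remaining = 57.6 × (1/2)^5.2611 = 57.6 × 0.026076 ≈ 1.502 nM.

1.5 nM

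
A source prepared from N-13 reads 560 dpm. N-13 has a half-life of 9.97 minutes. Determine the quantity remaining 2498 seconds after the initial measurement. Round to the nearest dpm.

Convert the elapsed time: 2498 seconds = 41.6333 minutes.
Number of half-lives: n = 41.6333/9.97 ≈ 4.1759.
Remaining = 560 × (1/2)^4.1759 = 560 × 0.055327 ≈ 30.983 dpm.

31 dpm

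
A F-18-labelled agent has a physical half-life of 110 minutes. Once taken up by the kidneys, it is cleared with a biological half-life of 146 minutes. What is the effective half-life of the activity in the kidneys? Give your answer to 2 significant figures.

1/t_eff = 1/t_phys + 1/t_biol = 1/110 + 1/146 = 0.01594 per minute.
t_eff = 110 × 146 / (110 + 146) ≈ 62.734 minutes.

63 minutes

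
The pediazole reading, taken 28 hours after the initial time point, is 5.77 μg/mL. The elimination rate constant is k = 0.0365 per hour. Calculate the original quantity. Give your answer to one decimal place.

t½ = ln 2 / k = 0.69315 / 0.0365 ≈ 18.99 hours.
Number of half-lives elapsed: n = 28/18.99 ≈ 1.4744.
A₀ = A × 2^n = 5.77 × 2^1.4744 = 5.77 × 2.7787 ≈ 16.033 μg/mL.

16.0 μg/mL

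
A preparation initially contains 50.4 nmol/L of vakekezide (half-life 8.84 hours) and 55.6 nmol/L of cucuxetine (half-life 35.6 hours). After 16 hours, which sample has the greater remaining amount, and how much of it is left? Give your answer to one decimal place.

vakekezide: 50.4 × (1/2)^1.81 ≈ 14.374 nmol/L.
cucuxetine: 55.6 × (1/2)^0.44944 ≈ 40.717 nmol/L.
Cucuxetine has more remaining, at ≈ 40.717 nmol/L.

cucuxetine, 40.7 nmol/L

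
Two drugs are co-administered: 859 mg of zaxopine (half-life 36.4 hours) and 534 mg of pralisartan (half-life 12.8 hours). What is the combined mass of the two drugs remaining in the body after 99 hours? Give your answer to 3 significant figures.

zaxopine: 859 × (1/2)^(99/36.4) = 859 × (1/2)^2.7198 ≈ 130.39 mg.
pralisartan: 534 × (1/2)^(99/12.8) = 534 × (1/2)^7.7344 ≈ 2.5076 mg.
Total = 130.39 + 2.5076 ≈ 132.9 mg.

133 mg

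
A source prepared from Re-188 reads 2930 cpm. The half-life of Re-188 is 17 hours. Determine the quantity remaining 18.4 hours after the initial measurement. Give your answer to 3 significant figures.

Number of half-lives: n = 18.4/17 ≈ 1.0824.
Remaining = 2930 × (1/2)^1.0824 = 2930 × 0.47226 ≈ 1383.7 cpm.

1380 cpm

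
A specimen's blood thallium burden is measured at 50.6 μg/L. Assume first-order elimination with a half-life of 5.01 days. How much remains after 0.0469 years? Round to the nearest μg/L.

5 μg/L

Convert the elapsed time: 0.0469 years = 17.1185 days.
Number of half-lives: n = 17.1185/5.01 ≈ 3.4169.
Remaining = 50.6 × (1/2)^3.4169 = 50.6 × 0.093631 ≈ 4.7377 μg/L.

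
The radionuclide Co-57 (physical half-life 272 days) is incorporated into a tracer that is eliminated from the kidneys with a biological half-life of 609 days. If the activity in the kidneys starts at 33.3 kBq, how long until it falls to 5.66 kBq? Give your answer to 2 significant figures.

1/t_eff = 1/t_phys + 1/t_biol = 1/272 + 1/609 = 0.0053185 per day.
t_eff = 272 × 609 / (272 + 609) ≈ 188.02 days.
n = log₂(33.3/5.66) ≈ 2.5566; t = 2.5566 × 188.02 ≈ 480.71 days.

480 days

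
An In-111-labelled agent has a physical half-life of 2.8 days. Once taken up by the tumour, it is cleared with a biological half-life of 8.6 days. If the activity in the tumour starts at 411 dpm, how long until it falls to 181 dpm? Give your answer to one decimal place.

2.5 days

1/t_eff = 1/t_phys + 1/t_biol = 1/2.8 + 1/8.6 = 0.47342 per day.
t_eff = 2.8 × 8.6 / (2.8 + 8.6) ≈ 2.1123 days.
n = log₂(411/181) ≈ 1.1831; t = 1.1831 × 2.1123 ≈ 2.4991 days.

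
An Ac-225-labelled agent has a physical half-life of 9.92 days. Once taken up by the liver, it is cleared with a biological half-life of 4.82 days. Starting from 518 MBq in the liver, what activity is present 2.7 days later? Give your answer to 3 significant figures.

291 MBq

1/t_eff = 1/t_phys + 1/t_biol = 1/9.92 + 1/4.82 = 0.30828 per day.
t_eff = 9.92 × 4.82 / (9.92 + 4.82) ≈ 3.2439 days.
Remaining = 518 × (1/2)^(2.7/3.2439) = 518 × (1/2)^0.83234 ≈ 290.92 MBq.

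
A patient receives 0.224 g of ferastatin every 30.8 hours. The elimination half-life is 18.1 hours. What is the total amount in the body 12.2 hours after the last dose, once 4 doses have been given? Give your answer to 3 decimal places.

0.201 g

The 4 doses were given 104.6, 73.8, 43, 12.2 hours ago.
Total = 0.224·(1/2)^(104.6/18.1) + 0.224·(1/2)^(73.8/18.1) + 0.224·(1/2)^(43/18.1) + 0.224·(1/2)^(12.2/18.1)
      = 0.0040794 + 0.013269 + 0.043161 + 0.14039 ≈ 0.2009 g.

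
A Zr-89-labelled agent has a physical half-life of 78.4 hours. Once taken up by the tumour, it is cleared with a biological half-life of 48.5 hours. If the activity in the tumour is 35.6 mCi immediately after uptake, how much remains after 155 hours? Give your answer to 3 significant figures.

0.987 mCi

1/t_eff = 1/t_phys + 1/t_biol = 1/78.4 + 1/48.5 = 0.033374 per hour.
t_eff = 78.4 × 48.5 / (78.4 + 48.5) ≈ 29.964 hours.
Remaining = 35.6 × (1/2)^(155/29.964) = 35.6 × (1/2)^5.1729 ≈ 0.98684 mCi.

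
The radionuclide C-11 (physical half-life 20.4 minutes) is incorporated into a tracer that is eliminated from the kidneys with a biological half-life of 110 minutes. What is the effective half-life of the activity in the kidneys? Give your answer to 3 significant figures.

17.2 minutes

1/t_eff = 1/t_phys + 1/t_biol = 1/20.4 + 1/110 = 0.058111 per minute.
t_eff = 20.4 × 110 / (20.4 + 110) ≈ 17.209 minutes.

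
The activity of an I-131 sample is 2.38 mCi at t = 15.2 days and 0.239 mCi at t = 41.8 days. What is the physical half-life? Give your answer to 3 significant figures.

8.02 days

Over Δt = 41.8 − 15.2 = 26.6 days, the level fell by a factor of 2.38/0.239 ≈ 9.9582.
n = log₂(9.9582) ≈ 3.3159 half-lives, so t½ = 26.6/3.3159 ≈ 8.022 days.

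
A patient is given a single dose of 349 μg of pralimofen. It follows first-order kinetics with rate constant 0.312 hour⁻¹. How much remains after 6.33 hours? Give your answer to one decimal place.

t½ = ln 2 / λ = 0.69315 / 0.312 ≈ 2.2216 hours.
Number of half-lives: n = 6.33/2.2216 ≈ 2.8493.
Remaining = 349 × (1/2)^2.8493 = 349 × 0.13877 ≈ 48.43 μg.

48.4 μg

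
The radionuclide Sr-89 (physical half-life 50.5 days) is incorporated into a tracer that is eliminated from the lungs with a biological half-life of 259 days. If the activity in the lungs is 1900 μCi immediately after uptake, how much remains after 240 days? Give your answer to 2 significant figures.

37 μCi

1/t_eff = 1/t_phys + 1/t_biol = 1/50.5 + 1/259 = 0.023663 per day.
t_eff = 50.5 × 259 / (50.5 + 259) ≈ 42.26 days.
Remaining = 1900 × (1/2)^(240/42.26) = 1900 × (1/2)^5.6791 ≈ 37.083 μCi.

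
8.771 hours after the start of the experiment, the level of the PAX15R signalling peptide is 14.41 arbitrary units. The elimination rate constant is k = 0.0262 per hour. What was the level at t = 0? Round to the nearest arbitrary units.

18 arbitrary units

t½ = ln 2 / k = 0.69315 / 0.0262 ≈ 26.456 hours.
Number of half-lives elapsed: n = 8.771/26.456 ≈ 0.33153.
A₀ = A × 2^n = 14.41 × 2^0.33153 = 14.41 × 1.2583 ≈ 18.133 arbitrary units.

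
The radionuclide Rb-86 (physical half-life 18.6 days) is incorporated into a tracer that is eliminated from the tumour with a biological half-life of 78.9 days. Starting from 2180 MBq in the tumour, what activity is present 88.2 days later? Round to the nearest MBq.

1/t_eff = 1/t_phys + 1/t_biol = 1/18.6 + 1/78.9 = 0.066438 per day.
t_eff = 18.6 × 78.9 / (18.6 + 78.9) ≈ 15.052 days.
Remaining = 2180 × (1/2)^(88.2/15.052) = 2180 × (1/2)^5.8598 ≈ 37.539 MBq.

38 MBq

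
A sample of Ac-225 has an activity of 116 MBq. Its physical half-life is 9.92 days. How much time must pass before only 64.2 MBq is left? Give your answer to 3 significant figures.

8.47 days

Fraction remaining = 64.2/116 ≈ 0.55345.
n = log₂(116/64.2) = ln(1.8069)/ln 2 ≈ 0.85348 half-lives.
t = n × t½ = 0.85348 × 9.92 ≈ 8.4665 days.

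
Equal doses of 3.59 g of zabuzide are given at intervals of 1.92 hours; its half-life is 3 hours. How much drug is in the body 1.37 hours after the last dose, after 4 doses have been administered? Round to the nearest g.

6 g

The 4 doses were given 7.13, 5.21, 3.29, 1.37 hours ago.
Total = 3.59·(1/2)^(7.13/3) + 3.59·(1/2)^(5.21/3) + 3.59·(1/2)^(3.29/3) + 3.59·(1/2)^(1.37/3)
      = 0.69127 + 1.0772 + 1.6787 + 2.6159 ≈ 6.0631 g.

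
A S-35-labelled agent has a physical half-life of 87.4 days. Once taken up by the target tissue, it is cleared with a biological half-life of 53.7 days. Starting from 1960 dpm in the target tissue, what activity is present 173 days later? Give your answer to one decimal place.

53.3 dpm

1/t_eff = 1/t_phys + 1/t_biol = 1/87.4 + 1/53.7 = 0.030064 per day.
t_eff = 87.4 × 53.7 / (87.4 + 53.7) ≈ 33.263 days.
Remaining = 1960 × (1/2)^(173/33.263) = 1960 × (1/2)^5.201 ≈ 53.284 dpm.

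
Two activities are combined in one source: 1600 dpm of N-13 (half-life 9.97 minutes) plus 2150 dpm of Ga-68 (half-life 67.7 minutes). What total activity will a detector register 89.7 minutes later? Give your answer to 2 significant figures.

860 dpm

N-13: 1600 × (1/2)^(89.7/9.97) = 1600 × (1/2)^8.997 ≈ 3.1315 dpm.
Ga-68: 2150 × (1/2)^(89.7/67.7) = 2150 × (1/2)^1.325 ≈ 858.19 dpm.
Total = 3.1315 + 858.19 ≈ 861.32 dpm.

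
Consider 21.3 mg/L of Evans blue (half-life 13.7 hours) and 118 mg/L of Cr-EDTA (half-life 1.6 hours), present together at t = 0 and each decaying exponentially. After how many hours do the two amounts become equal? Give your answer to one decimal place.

Set 21.3·(1/2)^(t/13.7) = 118·(1/2)^(t/1.6).
Taking log₂: log₂(21.3/118) = t·(1/13.7 − 1/1.6).
log₂(0.18051) = -2.4699; 1/13.7 − 1/1.6 = -0.55201.
t = -2.4699 / -0.55201 ≈ 4.4743 hours.

4.5 hours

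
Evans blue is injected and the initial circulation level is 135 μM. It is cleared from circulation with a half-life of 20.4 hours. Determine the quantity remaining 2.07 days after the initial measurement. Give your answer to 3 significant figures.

Convert the elapsed time: 2.07 days = 49.68 hours.
Number of half-lives: n = 49.68/20.4 ≈ 2.4353.
Remaining = 135 × (1/2)^2.4353 = 135 × 0.18489 ≈ 24.96 μM.

25.0 μM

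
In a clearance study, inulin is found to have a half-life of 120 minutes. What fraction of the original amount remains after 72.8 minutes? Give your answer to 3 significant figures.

n = 72.8/120 ≈ 0.60667 half-lives.
Fraction remaining = (1/2)^0.60667 ≈ 0.65671.

0.657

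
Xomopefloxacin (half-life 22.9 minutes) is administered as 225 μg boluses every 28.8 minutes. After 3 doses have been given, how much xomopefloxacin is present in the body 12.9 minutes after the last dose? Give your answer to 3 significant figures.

243 μg

The 3 doses were given 70.5, 41.7, 12.9 minutes ago.
Total = 225·(1/2)^(70.5/22.9) + 225·(1/2)^(41.7/22.9) + 225·(1/2)^(12.9/22.9)
      = 26.634 + 63.682 + 152.27 ≈ 242.58 μg.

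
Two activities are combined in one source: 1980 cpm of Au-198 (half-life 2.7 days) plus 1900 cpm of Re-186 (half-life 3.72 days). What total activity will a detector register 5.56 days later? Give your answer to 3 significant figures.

1150 cpm

Au-198: 1980 × (1/2)^(5.56/2.7) = 1980 × (1/2)^2.0593 ≈ 475.08 cpm.
Re-186: 1900 × (1/2)^(5.56/3.72) = 1900 × (1/2)^1.4946 ≈ 674.26 cpm.
Total = 475.08 + 674.26 ≈ 1149.3 cpm.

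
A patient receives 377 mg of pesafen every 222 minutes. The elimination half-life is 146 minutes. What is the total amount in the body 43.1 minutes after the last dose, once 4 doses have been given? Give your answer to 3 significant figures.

465 mg

The 4 doses were given 709.1, 487.1, 265.1, 43.1 minutes ago.
Total = 377·(1/2)^(709.1/146) + 377·(1/2)^(487.1/146) + 377·(1/2)^(265.1/146) + 377·(1/2)^(43.1/146)
      = 13.01 + 37.326 + 107.09 + 307.24 ≈ 464.66 mg.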